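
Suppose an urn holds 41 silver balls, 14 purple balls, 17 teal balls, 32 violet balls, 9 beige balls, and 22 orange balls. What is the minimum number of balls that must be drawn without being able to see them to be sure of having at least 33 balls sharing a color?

In the worst case we take at most 32 of each color, but all 14 purple, all 17 teal, all 9 beige, and all 22 orange (fewer than 32), giving 32 + 14 + 17 + 32 + 9 + 22 = 126.
One more ball then forces some color to 33, so 126 + 1 = 127.

127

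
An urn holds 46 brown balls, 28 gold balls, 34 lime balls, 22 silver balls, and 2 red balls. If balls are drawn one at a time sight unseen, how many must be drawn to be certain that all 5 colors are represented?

The hardest color to obtain is red: we could draw every other ball first — 132 − 2 = 130 balls — without a single red one.
The next draw must be red, so 130 + 1 = 131.

131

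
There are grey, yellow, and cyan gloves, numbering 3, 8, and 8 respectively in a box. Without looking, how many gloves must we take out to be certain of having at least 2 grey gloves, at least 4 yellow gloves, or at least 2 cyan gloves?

The worst case stops just short of every target: 1 grey, 3 yellow, 1 cyan — 1 + 3 + 1 = 5 gloves.
One more glove must push some color to its target, so 5 + 1 = 6.

6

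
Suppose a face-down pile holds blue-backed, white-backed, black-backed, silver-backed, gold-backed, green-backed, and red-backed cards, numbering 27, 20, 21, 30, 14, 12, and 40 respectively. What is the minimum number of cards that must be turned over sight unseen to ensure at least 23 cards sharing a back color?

Treat the 7 back colors as pigeonholes.
In the worst case we take at most 22 of each back color, but all 20 white-backed, all 21 black-backed, all 14 gold-backed, and all 12 green-backed (fewer than 22), giving 22 + 20 + 21 + 22 + 14 + 12 + 22 = 133.
One more card then forces some back color to 23, so 133 + 1 = 134.

134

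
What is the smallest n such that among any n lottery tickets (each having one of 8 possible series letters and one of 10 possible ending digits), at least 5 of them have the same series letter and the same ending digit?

There are 8 × 10 = 80 (series letter, ending digit) combinations acting as pigeonholes.
With 80 × 4 = 320 lottery tickets we could place exactly 4 in each, with no (series letter, ending digit) pair reaching 5.
One more forces some (series letter, ending digit) pair to hold 5, so 320 + 1 = 321.

321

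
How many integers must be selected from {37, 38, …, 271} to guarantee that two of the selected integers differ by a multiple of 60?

61

Group the integers by remainder mod 60; there are 60 residue classes, each nonempty in this range.
Choosing one from each class (60 integers) avoids any shared remainder.
One more choice must repeat a class, so two differ by a multiple of 60. Hence 60 + 1 = 61.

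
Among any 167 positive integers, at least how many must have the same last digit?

There are 10 possible last digits, which serve as the pigeonholes.
If each of the 10 possible last digits held at most 16, the total would be at most 10 × 16 = 160 < 167, a contradiction.
So at least one holds ⌈167/10⌉ = 17.

17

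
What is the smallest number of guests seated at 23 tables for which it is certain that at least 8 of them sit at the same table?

There are 23 tables acting as pigeonholes.
With 23 × 7 = 161 guests we could place exactly 7 in each, with no class reaching 8.
One more forces some class to hold 8, so 161 + 1 = 162.

162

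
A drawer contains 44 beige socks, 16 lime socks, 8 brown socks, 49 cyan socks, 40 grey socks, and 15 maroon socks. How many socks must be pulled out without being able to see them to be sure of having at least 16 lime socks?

172

The worst case draws every non-lime sock first: 44 + 8 + 49 + 40 + 15 = 156.
The next 16 draws are then forced to be lime, giving 156 + 16 = 172.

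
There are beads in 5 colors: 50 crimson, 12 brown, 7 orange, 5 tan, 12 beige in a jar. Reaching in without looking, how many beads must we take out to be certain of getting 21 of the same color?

In the worst case we take at most 20 of each color, but all 12 brown, all 7 orange, all 5 tan, and all 12 beige (fewer than 20), giving 20 + 12 + 7 + 5 + 12 = 56.
One more bead then forces some color to 21, so 56 + 1 = 57.

57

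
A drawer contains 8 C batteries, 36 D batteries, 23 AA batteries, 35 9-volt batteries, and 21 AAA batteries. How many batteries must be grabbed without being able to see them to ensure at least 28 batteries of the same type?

Treat the 5 types as pigeonholes.
In the worst case we take at most 27 of each type, but all 8 C, all 23 AA, and all 21 AAA (fewer than 27), giving 8 + 27 + 23 + 27 + 21 = 106.
One more battery then forces some type to 28, so 106 + 1 = 107.

107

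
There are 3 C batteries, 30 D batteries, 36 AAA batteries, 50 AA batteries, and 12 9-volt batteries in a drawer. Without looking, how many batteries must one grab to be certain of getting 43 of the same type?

124

In the worst case we take at most 42 of each type, but all 3 C, all 30 D, all 36 AAA, and all 12 9-volt (fewer than 42), giving 3 + 30 + 36 + 42 + 12 = 123.
One more battery then forces some type to 43, so 123 + 1 = 124.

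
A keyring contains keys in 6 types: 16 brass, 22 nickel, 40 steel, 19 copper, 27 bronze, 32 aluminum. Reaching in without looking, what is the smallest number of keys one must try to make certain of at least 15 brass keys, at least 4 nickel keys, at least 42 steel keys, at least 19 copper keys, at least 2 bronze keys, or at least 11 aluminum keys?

Each of the 6 types has its own threshold; avoid all of them simultaneously.
The worst case stops just short of every target: 14 brass, 3 nickel, all 40 steel, 18 copper, 1 bronze, 10 aluminum — 14 + 3 + 40 + 18 + 1 + 10 = 86 keys.
One more key must push some type to its target, so 86 + 1 = 87.

87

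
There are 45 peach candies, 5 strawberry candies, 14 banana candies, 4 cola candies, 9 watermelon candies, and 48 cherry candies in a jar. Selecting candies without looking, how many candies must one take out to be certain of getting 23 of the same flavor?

77

In the worst case we take at most 22 of each flavor, but all 5 strawberry, all 14 banana, all 4 cola, and all 9 watermelon (fewer than 22), giving 22 + 5 + 14 + 4 + 9 + 22 = 76.
One more candy then forces some flavor to 23, so 76 + 1 = 77.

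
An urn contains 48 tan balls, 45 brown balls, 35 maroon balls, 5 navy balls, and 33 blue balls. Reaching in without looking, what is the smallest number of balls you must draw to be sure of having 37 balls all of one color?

146

Treat the 5 colors as pigeonholes.
In the worst case we take at most 36 of each color, but all 35 maroon, all 5 navy, and all 33 blue (fewer than 36), giving 36 + 36 + 35 + 5 + 33 = 145.
One more ball then forces some color to 37, so 145 + 1 = 146.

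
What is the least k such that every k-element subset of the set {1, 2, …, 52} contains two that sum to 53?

27

Partition {1, …, 52} into 26 pairs: {1,52}, {2,51}, …, {26,27}.
Choosing 26 integers — say the integers 1 through 26 — takes one from each pair and avoids the property.
Choosing 27 forces two into the same pair by pigeonhole, and those sum to 53. So 27.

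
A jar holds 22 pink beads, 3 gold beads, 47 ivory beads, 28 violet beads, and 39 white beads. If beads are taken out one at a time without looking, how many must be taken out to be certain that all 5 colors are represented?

137

The hardest color to obtain is gold: we could draw every other bead first — 139 − 3 = 136 beads — without a single gold one.
The next draw must be gold, so 136 + 1 = 137.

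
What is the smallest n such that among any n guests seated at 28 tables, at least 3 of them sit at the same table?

57

There are 28 tables acting as pigeonholes.
With 28 × 2 = 56 guests we could place exactly 2 in each, with no class reaching 3.
One more forces some class to hold 3, so 56 + 1 = 57.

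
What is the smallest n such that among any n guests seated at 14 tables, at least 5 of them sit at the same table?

There are 14 tables acting as pigeonholes.
With 14 × 4 = 56 guests we could place exactly 4 in each, with no class reaching 5.
One more forces some class to hold 5, so 56 + 1 = 57.

57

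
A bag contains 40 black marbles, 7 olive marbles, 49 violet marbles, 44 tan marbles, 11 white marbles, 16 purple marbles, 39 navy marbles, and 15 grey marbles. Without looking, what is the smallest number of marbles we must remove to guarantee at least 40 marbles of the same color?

In the worst case we take at most 39 of each color, but all 7 olive, all 11 white, all 16 purple, and all 15 grey (fewer than 39), giving 39 + 7 + 39 + 39 + 11 + 16 + 39 + 15 = 205.
One more marble then forces some color to 40, so 205 + 1 = 206.

206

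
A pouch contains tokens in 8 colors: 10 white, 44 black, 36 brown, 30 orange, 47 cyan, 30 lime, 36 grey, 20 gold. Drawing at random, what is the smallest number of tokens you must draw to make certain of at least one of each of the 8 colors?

244

The hardest color to obtain is white: we could draw every other token first — 253 − 10 = 243 tokens — without a single white one.
The next draw must be white, so 243 + 1 = 244.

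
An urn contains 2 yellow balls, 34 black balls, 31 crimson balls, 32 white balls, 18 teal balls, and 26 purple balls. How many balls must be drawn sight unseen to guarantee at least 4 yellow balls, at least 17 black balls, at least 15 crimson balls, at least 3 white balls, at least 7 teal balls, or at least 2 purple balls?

Each of the 6 colors has its own threshold; avoid all of them simultaneously.
The worst case stops just short of every target: all 2 yellow, 16 black, 14 crimson, 2 white, 6 teal, 1 purple — 2 + 16 + 14 + 2 + 6 + 1 = 41 balls.
One more ball must push some color to its target, so 41 + 1 = 42.

42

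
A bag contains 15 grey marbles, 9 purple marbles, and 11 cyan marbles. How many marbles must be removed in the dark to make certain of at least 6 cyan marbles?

The worst case draws every non-cyan marble first: 15 + 9 = 24.
The next 6 draws are then forced to be cyan, giving 24 + 6 = 30.

30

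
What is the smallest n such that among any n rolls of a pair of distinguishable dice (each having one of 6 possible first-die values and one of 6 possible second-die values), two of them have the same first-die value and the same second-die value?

There are 6 × 6 = 36 (first-die value, second-die value) combinations acting as pigeonholes.
With 36 rolls of a pair of distinguishable dice we could place one in each, avoiding any repeat.
One more forces some (first-die value, second-die value) pair to hold 2, so 36 + 1 = 37.

37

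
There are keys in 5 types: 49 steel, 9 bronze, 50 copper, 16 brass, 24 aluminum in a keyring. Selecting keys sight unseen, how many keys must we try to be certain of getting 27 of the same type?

In the worst case we take at most 26 of each type, but all 9 bronze, all 16 brass, and all 24 aluminum (fewer than 26), giving 26 + 9 + 26 + 16 + 24 = 101.
One more key then forces some type to 27, so 101 + 1 = 102.

102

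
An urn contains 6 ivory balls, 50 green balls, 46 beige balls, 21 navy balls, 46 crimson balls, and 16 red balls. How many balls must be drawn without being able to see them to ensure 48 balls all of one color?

183

In the worst case we take at most 47 of each color, but all 6 ivory, all 46 beige, all 21 navy, all 46 crimson, and all 16 red (fewer than 47), giving 6 + 47 + 46 + 21 + 46 + 16 = 182.
One more ball then forces some color to 48, so 182 + 1 = 183.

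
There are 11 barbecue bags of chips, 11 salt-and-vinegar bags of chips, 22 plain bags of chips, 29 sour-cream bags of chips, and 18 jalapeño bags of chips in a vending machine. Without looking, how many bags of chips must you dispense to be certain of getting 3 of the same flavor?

11

The worst case takes 2 bags of chips of each flavor without reaching 3 of any: 5 × 2 = 10.
The next bag of chips must bring some flavor to 3, so 10 + 1 = 11.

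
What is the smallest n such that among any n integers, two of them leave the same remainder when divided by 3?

There are 3 residue classes modulo 3 acting as pigeonholes.
With 3 integers we could place one in each, avoiding any repeat.
One more forces some class to hold 2, so 3 + 1 = 4.

4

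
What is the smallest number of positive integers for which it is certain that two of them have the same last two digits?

There are 100 possible two-digit endings acting as pigeonholes.
With 100 positive integers we could place one in each, avoiding any repeat.
One more forces some class to hold 2, so 100 + 1 = 101.

101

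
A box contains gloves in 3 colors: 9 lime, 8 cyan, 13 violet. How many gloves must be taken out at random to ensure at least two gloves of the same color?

4

Treat the 3 colors as pigeonholes.
The worst case takes 1 glove of each color without reaching 2 of any: 3 × 1 = 3.
The next glove must bring some color to 2, so 3 + 1 = 4.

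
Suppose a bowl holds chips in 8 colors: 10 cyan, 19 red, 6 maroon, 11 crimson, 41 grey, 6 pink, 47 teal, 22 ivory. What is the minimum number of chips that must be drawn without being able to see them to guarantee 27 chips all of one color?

127

In the worst case we take at most 26 of each color, but all 10 cyan, all 19 red, all 6 maroon, all 11 crimson, all 6 pink, and all 22 ivory (fewer than 26), giving 10 + 19 + 6 + 11 + 26 + 6 + 26 + 22 = 126.
One more chip then forces some color to 27, so 126 + 1 = 127.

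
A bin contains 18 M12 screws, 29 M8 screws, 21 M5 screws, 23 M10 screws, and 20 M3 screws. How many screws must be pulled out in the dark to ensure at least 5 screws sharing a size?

The worst case takes 4 screws of each size without reaching 5 of any: 5 × 4 = 20.
The next screw must bring some size to 5, so 20 + 1 = 21.

21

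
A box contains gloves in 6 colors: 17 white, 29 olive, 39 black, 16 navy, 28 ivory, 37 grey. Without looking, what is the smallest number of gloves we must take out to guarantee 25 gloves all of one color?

In the worst case we take at most 24 of each color, but all 17 white and all 16 navy (fewer than 24), giving 17 + 24 + 24 + 16 + 24 + 24 = 129.
One more glove then forces some color to 25, so 129 + 1 = 130.

130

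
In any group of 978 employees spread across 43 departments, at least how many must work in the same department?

23

If each of the 43 departments held at most 22, the total would be at most 43 × 22 = 946 < 978, a contradiction.
So at least one holds ⌈978/43⌉ = 23.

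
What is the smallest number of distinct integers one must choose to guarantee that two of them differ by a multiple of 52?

Two integers differ by a multiple of 52 exactly when they share a remainder mod 52.
There are 52 residue classes mod 52, so 52 integers can all lie in distinct classes.
One more integer must repeat a residue, giving a difference divisible by 52. So n = 52 + 1 = 53.

53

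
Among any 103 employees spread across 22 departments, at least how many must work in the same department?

The 103 employees fall into 22 departments.
If each of the 22 departments held at most 4, the total would be at most 22 × 4 = 88 < 103, a contradiction.
So at least one holds ⌈103/22⌉ = 5.

5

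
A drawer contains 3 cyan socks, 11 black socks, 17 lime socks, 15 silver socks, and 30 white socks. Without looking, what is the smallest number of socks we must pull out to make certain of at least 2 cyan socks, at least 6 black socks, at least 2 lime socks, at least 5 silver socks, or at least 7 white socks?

18

The worst case stops just short of every target: 1 cyan, 5 black, 1 lime, 4 silver, 6 white — 1 + 5 + 1 + 4 + 6 = 17 socks.
One more sock must push some color to its target, so 17 + 1 = 18.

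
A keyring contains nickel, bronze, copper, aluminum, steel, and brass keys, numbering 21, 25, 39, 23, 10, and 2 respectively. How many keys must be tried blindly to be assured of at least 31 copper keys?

112

The worst case draws every non-copper key first: 21 + 25 + 23 + 10 + 2 = 81.
The next 31 draws are then forced to be copper, giving 81 + 31 = 112.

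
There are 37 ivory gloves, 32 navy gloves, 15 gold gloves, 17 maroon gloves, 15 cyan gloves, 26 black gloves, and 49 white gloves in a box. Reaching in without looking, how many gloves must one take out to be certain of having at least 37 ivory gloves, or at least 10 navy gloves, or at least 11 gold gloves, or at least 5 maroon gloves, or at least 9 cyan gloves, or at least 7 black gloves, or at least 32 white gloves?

The worst case stops just short of every target: 36 ivory, 9 navy, 10 gold, 4 maroon, 8 cyan, 6 black, 31 white — 36 + 9 + 10 + 4 + 8 + 6 + 31 = 104 gloves.
One more glove must push some color to its target, so 104 + 1 = 105.

105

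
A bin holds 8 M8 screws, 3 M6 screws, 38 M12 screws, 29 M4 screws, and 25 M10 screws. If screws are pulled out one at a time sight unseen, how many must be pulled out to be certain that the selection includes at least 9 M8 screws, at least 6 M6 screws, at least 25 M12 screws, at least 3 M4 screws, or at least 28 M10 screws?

63

The worst case stops just short of every target: 8 M8, all 3 M6, 24 M12, 2 M4, all 25 M10 — 8 + 3 + 24 + 2 + 25 = 62 screws.
One more screw must push some size to its target, so 62 + 1 = 63.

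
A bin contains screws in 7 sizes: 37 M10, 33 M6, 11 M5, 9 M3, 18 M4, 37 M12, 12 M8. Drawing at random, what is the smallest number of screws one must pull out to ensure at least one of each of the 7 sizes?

149

The hardest size to obtain is M3: we could draw every other screw first — 157 − 9 = 148 screws — without a single M3 one.
The next draw must be M3, so 148 + 1 = 149.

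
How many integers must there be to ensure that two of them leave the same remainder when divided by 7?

There are 7 residue classes modulo 7 acting as pigeonholes.
With 7 integers we could place one in each, avoiding any repeat.
One more forces some class to hold 2, so 7 + 1 = 8.

8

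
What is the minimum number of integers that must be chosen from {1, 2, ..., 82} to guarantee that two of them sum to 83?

42

Partition {1, …, 82} into 41 pairs: {1,82}, {2,81}, …, {41,42}.
Choosing 41 integers — say the integers 1 through 41 — takes one from each pair and avoids the property.
Choosing 42 forces two into the same pair by pigeonhole, and those sum to 83. So 42.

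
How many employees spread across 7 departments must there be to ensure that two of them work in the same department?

There are 7 departments acting as pigeonholes.
With 7 employees we could place one in each, avoiding any repeat.
One more forces some class to hold 2, so 7 + 1 = 8.

8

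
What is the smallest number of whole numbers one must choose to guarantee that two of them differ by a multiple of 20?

21

Use the pigeonhole principle on residue classes: two integers differ by a multiple of 20 exactly when they share a remainder mod 20.
There are 20 residue classes mod 20, so 20 integers can all lie in distinct classes.
One more integer must repeat a residue, giving a difference divisible by 20. So n = 20 + 1 = 21.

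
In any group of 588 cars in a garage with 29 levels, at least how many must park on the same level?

If each of the 29 levels held at most 20, the total would be at most 29 × 20 = 580 < 588, a contradiction.
So at least one holds ⌈588/29⌉ = 21.

21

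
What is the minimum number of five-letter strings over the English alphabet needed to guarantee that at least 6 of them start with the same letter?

131

There are 26 possible first letters acting as pigeonholes.
With 26 × 5 = 130 five-letter strings over the English alphabet we could place exactly 5 in each, with no class reaching 6.
One more forces some class to hold 6, so 130 + 1 = 131.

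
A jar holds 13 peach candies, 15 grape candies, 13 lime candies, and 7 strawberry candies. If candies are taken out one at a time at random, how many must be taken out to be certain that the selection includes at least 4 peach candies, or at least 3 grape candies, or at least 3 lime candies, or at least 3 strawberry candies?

The worst case stops just short of every target: 3 peach, 2 grape, 2 lime, 2 strawberry — 3 + 2 + 2 + 2 = 9 candies.
One more candy must push some flavor to its target, so 9 + 1 = 10.

10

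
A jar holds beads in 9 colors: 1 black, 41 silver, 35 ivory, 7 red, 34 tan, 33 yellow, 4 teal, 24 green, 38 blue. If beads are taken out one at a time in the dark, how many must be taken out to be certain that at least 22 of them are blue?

The worst case draws every non-blue bead first: 1 + 41 + 35 + 7 + 34 + 33 + 4 + 24 = 179.
The next 22 draws are then forced to be blue, giving 179 + 22 = 201.

201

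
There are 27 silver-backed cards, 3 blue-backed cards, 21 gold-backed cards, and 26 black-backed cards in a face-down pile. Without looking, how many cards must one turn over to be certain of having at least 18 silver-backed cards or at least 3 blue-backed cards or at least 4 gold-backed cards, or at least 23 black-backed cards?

The worst case stops just short of every target: 17 silver-backed, 2 blue-backed, 3 gold-backed, 22 black-backed — 17 + 2 + 3 + 22 = 44 cards.
One more card must push some back color to its target, so 44 + 1 = 45.

45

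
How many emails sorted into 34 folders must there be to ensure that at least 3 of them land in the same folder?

69

There are 34 folders acting as pigeonholes.
With 34 × 2 = 68 emails we could place exactly 2 in each, with no class reaching 3.
One more forces some class to hold 3, so 68 + 1 = 69.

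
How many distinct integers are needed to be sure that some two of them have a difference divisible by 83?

84

Two integers differ by a multiple of 83 exactly when they share a remainder mod 83.
There are 83 residue classes mod 83, so 83 integers can all lie in distinct classes.
One more integer must repeat a residue, giving a difference divisible by 83. So n = 83 + 1 = 84.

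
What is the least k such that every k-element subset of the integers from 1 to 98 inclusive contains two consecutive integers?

50

Partition {1, …, 98} into 49 pairs: {1,2}, {3,4}, …, {97,98}.
Choosing 49 integers — say the 49 even numbers 2, 4, …, 98 — takes one from each pair and avoids the property.
Choosing 50 forces two into the same pair by pigeonhole, and those are consecutive. So 50.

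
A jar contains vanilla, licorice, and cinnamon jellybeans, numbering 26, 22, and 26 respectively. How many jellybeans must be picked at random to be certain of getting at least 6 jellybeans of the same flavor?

16

Treat the 3 flavors as pigeonholes.
The worst case takes 5 jellybeans of each flavor without reaching 6 of any: 3 × 5 = 15.
The next jellybean must bring some flavor to 6, so 15 + 1 = 16.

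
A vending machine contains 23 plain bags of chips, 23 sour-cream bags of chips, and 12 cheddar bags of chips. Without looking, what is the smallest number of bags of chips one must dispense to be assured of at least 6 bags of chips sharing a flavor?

16

The worst case takes 5 bags of chips of each flavor without reaching 6 of any: 3 × 5 = 15.
The next bag of chips must bring some flavor to 6, so 15 + 1 = 16.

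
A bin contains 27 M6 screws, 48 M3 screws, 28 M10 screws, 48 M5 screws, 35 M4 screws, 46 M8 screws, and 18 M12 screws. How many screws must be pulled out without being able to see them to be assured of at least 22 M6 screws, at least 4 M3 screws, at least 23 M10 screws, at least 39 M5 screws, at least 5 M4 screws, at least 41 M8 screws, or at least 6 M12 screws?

The worst case stops just short of every target: 21 M6, 3 M3, 22 M10, 38 M5, 4 M4, 40 M8, 5 M12 — 21 + 3 + 22 + 38 + 4 + 40 + 5 = 133 screws.
One more screw must push some size to its target, so 133 + 1 = 134.

134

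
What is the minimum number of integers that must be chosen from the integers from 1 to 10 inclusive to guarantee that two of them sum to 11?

Partition {1, …, 10} into 5 pairs: {1,10}, {2,9}, …, {5,6}.
Choosing 5 integers — say the integers 1 through 5 — takes one from each pair and avoids the property.
Choosing 6 forces two into the same pair by pigeonhole, and those sum to 11. So 6.

6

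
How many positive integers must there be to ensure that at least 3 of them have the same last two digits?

There are 100 possible two-digit endings acting as pigeonholes.
With 100 × 2 = 200 positive integers we could place exactly 2 in each, with no class reaching 3.
One more forces some class to hold 3, so 200 + 1 = 201.

201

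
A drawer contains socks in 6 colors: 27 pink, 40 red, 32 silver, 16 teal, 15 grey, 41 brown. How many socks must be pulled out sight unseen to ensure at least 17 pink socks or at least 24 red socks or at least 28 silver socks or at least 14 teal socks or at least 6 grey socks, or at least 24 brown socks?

Each of the 6 colors has its own threshold; avoid all of them simultaneously.
The worst case stops just short of every target: 16 pink, 23 red, 27 silver, 13 teal, 5 grey, 23 brown — 16 + 23 + 27 + 13 + 5 + 23 = 107 socks.
One more sock must push some color to its target, so 107 + 1 = 108.

108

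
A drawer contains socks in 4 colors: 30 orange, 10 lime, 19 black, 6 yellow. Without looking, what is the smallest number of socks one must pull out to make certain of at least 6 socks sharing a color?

21

The worst case takes 5 socks of each color without reaching 6 of any: 4 × 5 = 20.
The next sock must bring some color to 6, so 20 + 1 = 21.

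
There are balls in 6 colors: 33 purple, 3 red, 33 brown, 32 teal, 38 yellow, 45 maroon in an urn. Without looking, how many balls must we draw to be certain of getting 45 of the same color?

184

In the worst case we take at most 44 of each color, but all 33 purple, all 3 red, all 33 brown, all 32 teal, and all 38 yellow (fewer than 44), giving 33 + 3 + 33 + 32 + 38 + 44 = 183.
One more ball then forces some color to 45, so 183 + 1 = 184.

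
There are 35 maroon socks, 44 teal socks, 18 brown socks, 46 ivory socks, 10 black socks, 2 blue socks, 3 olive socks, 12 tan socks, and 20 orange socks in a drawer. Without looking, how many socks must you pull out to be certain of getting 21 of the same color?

In the worst case we take at most 20 of each color, but all 18 brown, all 10 black, all 2 blue, all 3 olive, and all 12 tan (fewer than 20), giving 20 + 20 + 18 + 20 + 10 + 2 + 3 + 12 + 20 = 125.
One more sock then forces some color to 21, so 125 + 1 = 126.

126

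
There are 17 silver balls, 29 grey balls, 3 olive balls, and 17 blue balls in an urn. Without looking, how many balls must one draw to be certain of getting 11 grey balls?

The worst case draws every non-grey ball first: 17 + 3 + 17 = 37.
The next 11 draws are then forced to be grey, giving 37 + 11 = 48.

48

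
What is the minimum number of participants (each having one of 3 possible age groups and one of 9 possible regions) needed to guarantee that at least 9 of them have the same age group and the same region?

There are 3 × 9 = 27 (age group, region) combinations acting as pigeonholes.
With 27 × 8 = 216 participants we could place exactly 8 in each, with no (age group, region) pair reaching 9.
One more forces some (age group, region) pair to hold 9, so 216 + 1 = 217.

217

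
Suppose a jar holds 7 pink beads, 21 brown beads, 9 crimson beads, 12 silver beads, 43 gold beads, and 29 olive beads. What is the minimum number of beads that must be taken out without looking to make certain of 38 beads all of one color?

116

Treat the 6 colors as pigeonholes.
In the worst case we take at most 37 of each color, but all 7 pink, all 21 brown, all 9 crimson, all 12 silver, and all 29 olive (fewer than 37), giving 7 + 21 + 9 + 12 + 37 + 29 = 115.
One more bead then forces some color to 38, so 115 + 1 = 116.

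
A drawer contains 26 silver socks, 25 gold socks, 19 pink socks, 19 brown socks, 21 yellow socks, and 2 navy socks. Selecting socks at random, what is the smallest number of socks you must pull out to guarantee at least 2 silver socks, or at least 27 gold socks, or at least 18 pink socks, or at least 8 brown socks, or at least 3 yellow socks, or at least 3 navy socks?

55

The worst case stops just short of every target: 1 silver, all 25 gold, 17 pink, 7 brown, 2 yellow, 2 navy — 1 + 25 + 17 + 7 + 2 + 2 = 54 socks.
One more sock must push some color to its target, so 54 + 1 = 55.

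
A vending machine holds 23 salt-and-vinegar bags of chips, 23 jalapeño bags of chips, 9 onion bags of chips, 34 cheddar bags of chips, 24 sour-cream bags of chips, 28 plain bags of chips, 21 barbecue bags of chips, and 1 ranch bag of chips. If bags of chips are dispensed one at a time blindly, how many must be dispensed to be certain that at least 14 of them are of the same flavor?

In the worst case we take at most 13 of each flavor, but all 9 onion and all 1 ranch (fewer than 13), giving 13 + 13 + 9 + 13 + 13 + 13 + 13 + 1 = 88.
One more bag of chips then forces some flavor to 14, so 88 + 1 = 89.

89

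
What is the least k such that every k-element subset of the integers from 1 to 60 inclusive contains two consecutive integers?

31

Partition {1, …, 60} into 30 pairs: {1,2}, {3,4}, …, {59,60}.
Choosing 30 integers — say the 30 even numbers 2, 4, …, 60 — takes one from each pair and avoids the property.
Choosing 31 forces two into the same pair by pigeonhole, and those are consecutive. So 31.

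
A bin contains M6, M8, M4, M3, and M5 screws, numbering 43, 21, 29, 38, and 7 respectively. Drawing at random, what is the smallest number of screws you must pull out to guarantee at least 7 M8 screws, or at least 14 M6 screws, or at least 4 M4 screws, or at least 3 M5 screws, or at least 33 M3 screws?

57

The worst case stops just short of every target: 13 M6, 6 M8, 3 M4, 32 M3, 2 M5 — 13 + 6 + 3 + 32 + 2 = 56 screws.
One more screw must push some size to its target, so 56 + 1 = 57.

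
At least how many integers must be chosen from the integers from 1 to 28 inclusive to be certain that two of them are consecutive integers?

Partition {1, …, 28} into 14 pairs: {1,2}, {3,4}, …, {27,28}.
Choosing 14 integers — say the 14 even numbers 2, 4, …, 28 — takes one from each pair and avoids the property.
Choosing 15 forces two into the same pair by pigeonhole, and those are consecutive. So 15.

15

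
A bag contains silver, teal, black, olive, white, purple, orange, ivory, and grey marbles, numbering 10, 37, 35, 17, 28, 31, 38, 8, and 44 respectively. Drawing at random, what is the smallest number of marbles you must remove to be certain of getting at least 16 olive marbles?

The worst case draws every non-olive marble first: 10 + 37 + 35 + 28 + 31 + 38 + 8 + 44 = 231.
The next 16 draws are then forced to be olive, giving 231 + 16 = 247.

247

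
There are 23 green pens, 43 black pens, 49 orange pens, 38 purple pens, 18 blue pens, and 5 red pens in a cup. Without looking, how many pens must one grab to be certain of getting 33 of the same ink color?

143

Treat the 6 ink colors as pigeonholes.
In the worst case we take at most 32 of each ink color, but all 23 green, all 18 blue, and all 5 red (fewer than 32), giving 23 + 32 + 32 + 32 + 18 + 5 = 142.
One more pen then forces some ink color to 33, so 142 + 1 = 143.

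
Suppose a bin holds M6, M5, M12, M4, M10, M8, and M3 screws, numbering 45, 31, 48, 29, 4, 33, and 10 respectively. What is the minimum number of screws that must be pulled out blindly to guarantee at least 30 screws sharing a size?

Treat the 7 sizes as pigeonholes.
In the worst case we take at most 29 of each size, but all 4 M10 and all 10 M3 (fewer than 29), giving 29 + 29 + 29 + 29 + 4 + 29 + 10 = 159.
One more screw then forces some size to 30, so 159 + 1 = 160.

160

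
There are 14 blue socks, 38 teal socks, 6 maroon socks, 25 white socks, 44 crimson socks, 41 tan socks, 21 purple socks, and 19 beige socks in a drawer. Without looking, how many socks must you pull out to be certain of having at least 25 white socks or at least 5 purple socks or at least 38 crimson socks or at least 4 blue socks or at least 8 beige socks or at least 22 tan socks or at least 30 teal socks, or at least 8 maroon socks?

132

Each of the 8 colors has its own threshold; avoid all of them simultaneously.
The worst case stops just short of every target: 3 blue, 29 teal, all 6 maroon, 24 white, 37 crimson, 21 tan, 4 purple, 7 beige — 3 + 29 + 6 + 24 + 37 + 21 + 4 + 7 = 131 socks.
One more sock must push some color to its target, so 131 + 1 = 132.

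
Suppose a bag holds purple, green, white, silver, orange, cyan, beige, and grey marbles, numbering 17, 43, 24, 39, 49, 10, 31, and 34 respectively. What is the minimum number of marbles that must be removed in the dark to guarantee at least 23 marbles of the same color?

160

Treat the 8 colors as pigeonholes.
In the worst case we take at most 22 of each color, but all 17 purple and all 10 cyan (fewer than 22), giving 17 + 22 + 22 + 22 + 22 + 10 + 22 + 22 = 159.
One more marble then forces some color to 23, so 159 + 1 = 160.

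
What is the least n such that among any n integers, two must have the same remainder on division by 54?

Two integers differ by a multiple of 54 exactly when they share a remainder mod 54.
There are 54 residue classes mod 54, so 54 integers can all lie in distinct classes.
One more integer must repeat a residue, giving a difference divisible by 54. So n = 54 + 1 = 55.

55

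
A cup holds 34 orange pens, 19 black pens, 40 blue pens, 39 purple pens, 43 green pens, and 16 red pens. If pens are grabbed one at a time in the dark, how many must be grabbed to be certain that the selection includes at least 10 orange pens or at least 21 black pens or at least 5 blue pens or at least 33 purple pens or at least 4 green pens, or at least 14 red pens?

The worst case stops just short of every target: 9 orange, all 19 black, 4 blue, 32 purple, 3 green, 13 red — 9 + 19 + 4 + 32 + 3 + 13 = 80 pens.
One more pen must push some ink color to its target, so 80 + 1 = 81.

81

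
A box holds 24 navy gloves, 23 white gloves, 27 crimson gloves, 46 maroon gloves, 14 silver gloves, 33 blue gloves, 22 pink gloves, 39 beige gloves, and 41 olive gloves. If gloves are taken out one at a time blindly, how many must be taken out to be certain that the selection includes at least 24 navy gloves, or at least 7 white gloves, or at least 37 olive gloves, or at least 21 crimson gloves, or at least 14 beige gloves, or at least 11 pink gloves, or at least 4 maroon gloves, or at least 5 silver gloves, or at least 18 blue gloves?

133

The worst case stops just short of every target: 23 navy, 6 white, 20 crimson, 3 maroon, 4 silver, 17 blue, 10 pink, 13 beige, 36 olive — 23 + 6 + 20 + 3 + 4 + 17 + 10 + 13 + 36 = 132 gloves.
One more glove must push some color to its target, so 132 + 1 = 133.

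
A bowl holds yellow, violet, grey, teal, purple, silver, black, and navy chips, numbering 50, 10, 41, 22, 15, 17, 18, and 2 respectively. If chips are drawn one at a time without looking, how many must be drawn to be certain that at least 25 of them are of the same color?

Treat the 8 colors as pigeonholes.
In the worst case we take at most 24 of each color, but all 10 violet, all 22 teal, all 15 purple, all 17 silver, all 18 black, and all 2 navy (fewer than 24), giving 24 + 10 + 24 + 22 + 15 + 17 + 18 + 2 = 132.
One more chip then forces some color to 25, so 132 + 1 = 133.

133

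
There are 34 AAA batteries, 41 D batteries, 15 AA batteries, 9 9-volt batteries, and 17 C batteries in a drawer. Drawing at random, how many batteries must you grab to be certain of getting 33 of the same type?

In the worst case we take at most 32 of each type, but all 15 AA, all 9 9-volt, and all 17 C (fewer than 32), giving 32 + 32 + 15 + 9 + 17 = 105.
One more battery then forces some type to 33, so 105 + 1 = 106.

106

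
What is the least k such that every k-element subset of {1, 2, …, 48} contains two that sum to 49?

Partition {1, …, 48} into 24 pairs: {1,48}, {2,47}, …, {24,25}.
Choosing 24 integers — say the integers 1 through 24 — takes one from each pair and avoids the property.
Choosing 25 forces two into the same pair by pigeonhole, and those sum to 49. So 25.

25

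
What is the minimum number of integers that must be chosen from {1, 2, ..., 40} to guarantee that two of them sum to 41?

21

Partition {1, …, 40} into 20 pairs: {1,40}, {2,39}, …, {20,21}.
Choosing 20 integers — say the integers 1 through 20 — takes one from each pair and avoids the property.
Choosing 21 forces two into the same pair by pigeonhole, and those sum to 41. So 21.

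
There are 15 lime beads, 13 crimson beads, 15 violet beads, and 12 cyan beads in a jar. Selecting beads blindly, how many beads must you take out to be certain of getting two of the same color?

Treat the 4 colors as pigeonholes.
The worst case takes 1 bead of each color without reaching 2 of any: 4 × 1 = 4.
The next bead must bring some color to 2, so 4 + 1 = 5.

5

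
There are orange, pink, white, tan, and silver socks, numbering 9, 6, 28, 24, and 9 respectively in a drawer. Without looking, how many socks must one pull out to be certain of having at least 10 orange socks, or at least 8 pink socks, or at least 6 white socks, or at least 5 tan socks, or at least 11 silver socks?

34

The worst case stops just short of every target: 9 orange, all 6 pink, 5 white, 4 tan, all 9 silver — 9 + 6 + 5 + 4 + 9 = 33 socks.
One more sock must push some color to its target, so 33 + 1 = 34.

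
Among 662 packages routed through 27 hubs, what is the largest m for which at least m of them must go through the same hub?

The 662 packages fall into 27 hubs.
If each of the 27 hubs held at most 24, the total would be at most 27 × 24 = 648 < 662, a contradiction.
So at least one holds ⌈662/27⌉ = 25.

25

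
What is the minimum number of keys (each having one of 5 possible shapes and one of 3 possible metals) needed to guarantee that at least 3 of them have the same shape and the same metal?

31

There are 5 × 3 = 15 (shape, metal) combinations acting as pigeonholes.
With 15 × 2 = 30 keys we could place exactly 2 in each, with no (shape, metal) pair reaching 3.
One more forces some (shape, metal) pair to hold 3, so 30 + 1 = 31.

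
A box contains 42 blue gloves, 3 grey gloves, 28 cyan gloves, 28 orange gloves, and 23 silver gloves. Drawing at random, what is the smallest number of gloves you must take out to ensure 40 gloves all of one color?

Treat the 5 colors as pigeonholes.
In the worst case we take at most 39 of each color, but all 3 grey, all 28 cyan, all 28 orange, and all 23 silver (fewer than 39), giving 39 + 3 + 28 + 28 + 23 = 121.
One more glove then forces some color to 40, so 121 + 1 = 122.

122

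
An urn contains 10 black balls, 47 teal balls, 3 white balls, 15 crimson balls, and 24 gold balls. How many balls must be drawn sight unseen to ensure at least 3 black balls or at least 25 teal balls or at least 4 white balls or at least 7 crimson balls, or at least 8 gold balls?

43

The worst case stops just short of every target: 2 black, 24 teal, 3 white, 6 crimson, 7 gold — 2 + 24 + 3 + 6 + 7 = 42 balls.
One more ball must push some color to its target, so 42 + 1 = 43.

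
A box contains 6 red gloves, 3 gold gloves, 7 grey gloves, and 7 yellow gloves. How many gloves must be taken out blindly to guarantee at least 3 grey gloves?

19

The worst case draws every non-grey glove first: 6 + 3 + 7 = 16.
The next 3 draws are then forced to be grey, giving 16 + 3 = 19.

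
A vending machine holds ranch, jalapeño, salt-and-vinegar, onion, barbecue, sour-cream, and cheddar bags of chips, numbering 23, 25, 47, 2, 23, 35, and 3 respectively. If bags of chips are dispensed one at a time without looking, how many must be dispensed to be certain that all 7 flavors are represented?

157

The hardest flavor to obtain is onion: we could draw every other bag of chips first — 158 − 2 = 156 bags of chips — without a single onion one.
The next draw must be onion, so 156 + 1 = 157.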